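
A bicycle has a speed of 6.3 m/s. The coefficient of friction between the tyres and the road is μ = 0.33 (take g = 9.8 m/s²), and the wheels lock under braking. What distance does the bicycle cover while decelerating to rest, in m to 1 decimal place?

a = μg = 0.33 × 9.8 = 3.234 m/s².
Braking distance = v²/(2a) = 6.3000² / (2 × 3.234) = 39.690 / 6.468 = 6.136 m.

Braking distance ≈ 6.1 m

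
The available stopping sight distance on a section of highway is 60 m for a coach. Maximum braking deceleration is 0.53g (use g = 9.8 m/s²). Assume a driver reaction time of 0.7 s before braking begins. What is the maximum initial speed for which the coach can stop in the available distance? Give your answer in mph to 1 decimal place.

a = 0.53 × 9.8 = 5.194 m/s².
Stopping distance: v·t_r + v²/(2a) = 60 with t_r = 0.7 s and a = 5.194 m/s².
So v² + 7.272 v − 623.28 = 0.
Positive root: v = −a·t_r + √((a·t_r)² + 2a·d) = −3.636 + √(13.220 + 623.28) = 21.5930 m/s.
21.5930 m/s ÷ 0.44704 = 48.302 mph.

Maximum speed ≈ 48.3 mph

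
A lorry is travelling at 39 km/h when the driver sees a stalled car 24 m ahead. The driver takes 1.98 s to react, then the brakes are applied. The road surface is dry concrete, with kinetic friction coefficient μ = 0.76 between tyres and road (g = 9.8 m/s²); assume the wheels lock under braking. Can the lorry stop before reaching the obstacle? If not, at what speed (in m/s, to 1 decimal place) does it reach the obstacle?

No — it strikes the obstacle at 8.9 m/s

39 km/h ÷ 3.6 = 10.8333 m/s.
a = μg = 0.76 × 9.8 = 7.448 m/s².
Reaction distance = 10.8333 × 1.98 = 21.450 m.
Braking distance needed to stop: v²/(2a) = 117.360 / 14.896 = 7.879 m, so total needed = 21.450 + 7.879 = 29.329 m > 24 m — it cannot stop.
Distance remaining when braking begins: 24 − 21.450 = 2.550 m.
v² = v₀² − 2a·d = 117.360 − 2 × 7.448 × 2.550 = 79.375 m²/s².
v = √79.375 = 8.909 m/s.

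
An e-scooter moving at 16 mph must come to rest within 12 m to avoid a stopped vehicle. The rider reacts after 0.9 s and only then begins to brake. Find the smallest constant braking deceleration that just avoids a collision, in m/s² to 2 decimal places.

16 mph × 0.44704 = 7.1526 m/s.
Distance covered during reaction = 7.1526 × 0.9 = 6.437 m.
Distance available for braking: 12 − 6.437 = 5.563 m.
v² = 2a·d ⇒ a = v²/(2d) = 7.1526² / (2 × 5.563) = 51.160 / 11.126 = 4.5982 m/s².

Required deceleration ≈ 4.60 m/s²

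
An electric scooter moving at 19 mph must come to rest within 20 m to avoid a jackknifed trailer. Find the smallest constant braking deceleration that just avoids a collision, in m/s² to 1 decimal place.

Required deceleration ≈ 1.8 m/s²

19 mph × 0.44704 = 8.4938 m/s.
v² = 2a·d ⇒ a = v²/(2d) = 8.4938² / (2 × 20.000) = 72.145 / 40.000 = 1.8036 m/s².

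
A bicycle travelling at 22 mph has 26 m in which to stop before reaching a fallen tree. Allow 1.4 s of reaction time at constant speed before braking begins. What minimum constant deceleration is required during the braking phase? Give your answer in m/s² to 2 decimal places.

Required deceleration ≈ 3.95 m/s²

22 mph × 0.44704 = 9.8349 m/s.
Distance covered during reaction = 9.8349 × 1.4 = 13.769 m.
Distance available for braking: 26 − 13.769 = 12.231 m.
v² = 2a·d ⇒ a = v²/(2d) = 9.8349² / (2 × 12.231) = 96.725 / 24.462 = 3.9541 m/s².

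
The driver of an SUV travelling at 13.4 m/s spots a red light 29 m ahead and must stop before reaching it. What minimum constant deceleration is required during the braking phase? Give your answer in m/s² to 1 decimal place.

v² = 2a·d ⇒ a = v²/(2d) = 13.4000² / (2 × 29.000) = 179.560 / 58.000 = 3.0959 m/s².

Required deceleration ≈ 3.1 m/s²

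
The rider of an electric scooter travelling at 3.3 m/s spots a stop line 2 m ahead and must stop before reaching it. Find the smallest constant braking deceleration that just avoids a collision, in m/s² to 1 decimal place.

Required deceleration ≈ 2.7 m/s²

v² = 2a·d ⇒ a = v²/(2d) = 3.3000² / (2 × 2.000) = 10.890 / 4.000 = 2.7225 m/s².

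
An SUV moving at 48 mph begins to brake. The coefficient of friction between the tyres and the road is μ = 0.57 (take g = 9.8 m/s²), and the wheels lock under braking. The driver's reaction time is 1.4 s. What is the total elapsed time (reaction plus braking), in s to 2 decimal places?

48 mph × 0.44704 = 21.4579 m/s.
a = μg = 0.57 × 9.8 = 5.586 m/s².
Braking time = v/a = 21.4579 / 5.586 = 3.841 s.
Total = 1.4 + 3.841 = 5.241 s.

Total time ≈ 5.24 s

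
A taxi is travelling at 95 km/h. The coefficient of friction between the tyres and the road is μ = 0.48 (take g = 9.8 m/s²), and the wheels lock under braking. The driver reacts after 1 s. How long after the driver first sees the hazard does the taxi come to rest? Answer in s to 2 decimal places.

95 km/h ÷ 3.6 = 26.3889 m/s.
a = μg = 0.48 × 9.8 = 4.704 m/s².
Braking time = v/a = 26.3889 / 4.704 = 5.610 s.
Total = 1 + 5.610 = 6.610 s.

Total time ≈ 6.61 s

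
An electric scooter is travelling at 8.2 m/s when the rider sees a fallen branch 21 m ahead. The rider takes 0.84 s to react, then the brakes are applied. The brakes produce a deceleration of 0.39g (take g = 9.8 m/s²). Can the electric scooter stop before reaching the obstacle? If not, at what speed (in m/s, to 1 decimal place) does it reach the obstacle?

Yes — it stops about 5.3 m short of the obstacle, so it never reaches it

a = 0.39 × 9.8 = 3.822 m/s².
Reaction distance = 8.2000 × 0.84 = 6.888 m.
Braking distance = v²/(2a) = 67.240 / 7.644 = 8.796 m.
Total stopping distance = 6.888 + 8.796 = 15.684 m, vs 21 m available — it stops with 21 − 15.684 = 5.316 m to spare.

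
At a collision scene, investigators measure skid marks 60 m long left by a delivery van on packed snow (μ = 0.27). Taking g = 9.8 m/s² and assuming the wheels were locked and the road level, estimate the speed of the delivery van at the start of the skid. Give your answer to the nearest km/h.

Initial speed ≈ 64 km/h

Deceleration a = μg = 0.27 × 9.8 = 2.646 m/s².
v = √(2a·d) = √(2 × 2.646 × 60) = √317.520 = 17.8191 m/s.
= 17.8191 × 3.6 = 64.149 km/h.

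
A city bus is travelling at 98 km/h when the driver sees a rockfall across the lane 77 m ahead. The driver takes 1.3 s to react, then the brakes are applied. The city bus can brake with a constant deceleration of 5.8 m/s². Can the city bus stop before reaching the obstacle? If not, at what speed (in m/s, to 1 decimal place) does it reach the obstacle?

98 km/h ÷ 3.6 = 27.2222 m/s.
Reaction distance = 27.2222 × 1.3 = 35.389 m.
Braking distance needed to stop: v²/(2a) = 741.048 / 11.600 = 63.883 m, so total needed = 35.389 + 63.883 = 99.272 m > 77 m — it cannot stop.
Distance remaining when braking begins: 77 − 35.389 = 41.611 m.
v² = v₀² − 2a·d = 741.048 − 2 × 5.800 × 41.611 = 258.360 m²/s².
v = √258.360 = 16.074 m/s.

No — it strikes the obstacle at 16.1 m/s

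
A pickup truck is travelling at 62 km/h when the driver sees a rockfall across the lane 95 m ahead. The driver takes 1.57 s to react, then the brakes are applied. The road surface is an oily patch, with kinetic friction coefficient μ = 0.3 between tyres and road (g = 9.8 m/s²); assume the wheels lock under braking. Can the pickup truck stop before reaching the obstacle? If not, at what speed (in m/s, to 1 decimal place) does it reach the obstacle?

62 km/h ÷ 3.6 = 17.2222 m/s.
a = μg = 0.3 × 9.8 = 2.940 m/s².
Reaction distance = 17.2222 × 1.57 = 27.039 m.
Braking distance = v²/(2a) = 296.604 / 5.880 = 50.443 m.
Total stopping distance = 27.039 + 50.443 = 77.482 m, vs 95 m available — it stops with 95 − 77.482 = 17.518 m to spare.

Yes — it stops about 17.5 m short of the obstacle, so it never reaches it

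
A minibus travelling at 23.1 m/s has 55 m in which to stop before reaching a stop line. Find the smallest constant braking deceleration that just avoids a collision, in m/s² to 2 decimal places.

Required deceleration ≈ 4.85 m/s²

v² = 2a·d ⇒ a = v²/(2d) = 23.1000² / (2 × 55.000) = 533.610 / 110.000 = 4.8510 m/s².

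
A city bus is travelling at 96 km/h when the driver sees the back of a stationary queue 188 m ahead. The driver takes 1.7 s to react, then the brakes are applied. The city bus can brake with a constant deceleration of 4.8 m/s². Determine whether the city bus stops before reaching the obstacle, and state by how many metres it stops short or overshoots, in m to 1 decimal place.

Yes — it stops 68.6 m short of the obstacle

96 km/h ÷ 3.6 = 26.6667 m/s.
Reaction distance = 26.6667 × 1.7 = 45.333 m.
Braking distance = v²/(2a) = 711.113 / 9.600 = 74.074 m.
Total stopping distance = 45.333 + 74.074 = 119.407 m, vs 188 m available — it stops with 188 − 119.407 = 68.593 m to spare.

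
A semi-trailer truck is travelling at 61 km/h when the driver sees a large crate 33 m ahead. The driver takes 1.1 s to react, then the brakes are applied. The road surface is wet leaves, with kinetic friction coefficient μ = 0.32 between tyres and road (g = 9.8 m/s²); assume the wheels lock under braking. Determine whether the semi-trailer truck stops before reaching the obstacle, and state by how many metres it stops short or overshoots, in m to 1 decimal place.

No — it overshoots by 31.4 m

61 km/h ÷ 3.6 = 16.9444 m/s.
a = μg = 0.32 × 9.8 = 3.136 m/s².
Reaction distance = 16.9444 × 1.1 = 18.639 m.
Braking distance = v²/(2a) = 287.113 / 6.272 = 45.777 m.
Total stopping distance = 18.639 + 45.777 = 64.416 m, vs 33 m available — it cannot stop in time and overshoots by 64.416 − 33 = 31.416 m.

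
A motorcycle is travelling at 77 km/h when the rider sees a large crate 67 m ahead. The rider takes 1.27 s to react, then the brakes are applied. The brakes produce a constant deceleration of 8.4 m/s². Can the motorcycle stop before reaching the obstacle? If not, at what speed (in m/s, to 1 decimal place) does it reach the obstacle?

77 km/h ÷ 3.6 = 21.3889 m/s.
Reaction distance = 21.3889 × 1.27 = 27.164 m.
Braking distance = v²/(2a) = 457.485 / 16.800 = 27.231 m.
Total stopping distance = 27.164 + 27.231 = 54.395 m, vs 67 m available — it stops with 67 − 54.395 = 12.605 m to spare.

Yes — it stops about 12.6 m short of the obstacle, so it never reaches it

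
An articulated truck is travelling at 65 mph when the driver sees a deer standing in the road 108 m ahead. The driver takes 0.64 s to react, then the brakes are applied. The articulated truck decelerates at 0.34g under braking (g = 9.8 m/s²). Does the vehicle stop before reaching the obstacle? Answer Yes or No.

65 mph × 0.44704 = 29.0576 m/s.
a = 0.34 × 9.8 = 3.332 m/s².
Reaction distance = 29.0576 × 0.64 = 18.597 m.
Braking distance = v²/(2a) = 844.344 / 6.664 = 126.702 m.
Total stopping distance = 18.597 + 126.702 = 145.299 m, vs 108 m available — it cannot stop in time and overshoots by 145.299 − 108 = 37.299 m.

No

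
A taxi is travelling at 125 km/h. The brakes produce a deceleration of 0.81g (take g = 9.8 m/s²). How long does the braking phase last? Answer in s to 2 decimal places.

125 km/h ÷ 3.6 = 34.7222 m/s.
a = 0.81 × 9.8 = 7.938 m/s².
Braking time = v/a = 34.7222 / 7.938 = 4.374 s.

Braking time ≈ 4.37 s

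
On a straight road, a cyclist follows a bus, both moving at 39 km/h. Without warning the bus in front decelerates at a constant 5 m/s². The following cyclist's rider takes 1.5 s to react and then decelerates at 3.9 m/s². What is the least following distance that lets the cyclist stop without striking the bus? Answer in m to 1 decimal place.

39 km/h ÷ 3.6 = 10.8333 m/s.
Leader travels v²/(2a_L) = 117.360 / 10.000 = 11.736 m before stopping.
Follower covers v·t_r = 10.8333 × 1.5 = 16.250 m while reacting, then v²/(2a_F) = 117.360 / 7.800 = 15.046 m while braking, for a total of 16.250 + 15.046 = 31.296 m.
Since a_F ≤ a_L and the follower starts braking later, the follower is never slower than the leader, so the closest approach is when both have stopped.
Minimum gap = 31.296 − 11.736 = 19.560 m.

Minimum gap ≈ 19.6 m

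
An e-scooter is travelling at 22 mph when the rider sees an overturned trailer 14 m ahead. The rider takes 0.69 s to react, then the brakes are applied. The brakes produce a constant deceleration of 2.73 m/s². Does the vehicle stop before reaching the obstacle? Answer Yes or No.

22 mph × 0.44704 = 9.8349 m/s.
Reaction distance = 9.8349 × 0.69 = 6.786 m.
Braking distance = v²/(2a) = 96.725 / 5.460 = 17.715 m.
Total stopping distance = 6.786 + 17.715 = 24.501 m, vs 14 m available — it cannot stop in time and overshoots by 24.501 − 14 = 10.501 m.

No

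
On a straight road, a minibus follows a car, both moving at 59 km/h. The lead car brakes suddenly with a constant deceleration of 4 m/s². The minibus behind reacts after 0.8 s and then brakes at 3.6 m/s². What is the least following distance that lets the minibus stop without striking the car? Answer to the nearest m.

Minimum gap ≈ 17 m

59 km/h ÷ 3.6 = 16.3889 m/s.
Leader travels v²/(2a_L) = 268.596 / 8.000 = 33.575 m before stopping.
Follower covers v·t_r = 16.3889 × 0.8 = 13.111 m while reacting, then v²/(2a_F) = 268.596 / 7.200 = 37.305 m while braking, for a total of 13.111 + 37.305 = 50.416 m.
Since a_F ≤ a_L and the follower starts braking later, the follower is never slower than the leader, so the closest approach is when both have stopped.
Minimum gap = 50.416 − 33.575 = 16.841 m.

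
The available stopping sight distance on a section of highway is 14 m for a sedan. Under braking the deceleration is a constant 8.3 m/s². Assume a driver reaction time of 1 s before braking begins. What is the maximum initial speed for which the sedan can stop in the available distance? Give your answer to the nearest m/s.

Stopping distance: v·t_r + v²/(2a) = 14 with t_r = 1 s and a = 8.300 m/s².
So v² + 16.600 v − 232.40 = 0.
Positive root: v = −a·t_r + √((a·t_r)² + 2a·d) = −8.300 + √(68.890 + 232.40) = 9.0577 m/s.

Maximum speed ≈ 9 m/s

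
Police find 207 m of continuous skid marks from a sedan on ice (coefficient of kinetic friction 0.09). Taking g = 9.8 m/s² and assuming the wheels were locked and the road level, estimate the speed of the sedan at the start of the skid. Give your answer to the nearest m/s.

Initial speed ≈ 19 m/s

Deceleration a = μg = 0.09 × 9.8 = 0.882 m/s².
v = √(2a·d) = √(2 × 0.882 × 207) = √365.148 = 19.1088 m/s.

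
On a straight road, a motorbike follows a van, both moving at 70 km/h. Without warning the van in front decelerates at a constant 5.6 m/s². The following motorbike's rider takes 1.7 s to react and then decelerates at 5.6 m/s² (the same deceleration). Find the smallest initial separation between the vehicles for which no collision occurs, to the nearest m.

70 km/h ÷ 3.6 = 19.4444 m/s.
Leader travels v²/(2a_L) = 378.085 / 11.200 = 33.758 m before stopping.
Follower covers v·t_r = 19.4444 × 1.7 = 33.055 m while reacting, then v²/(2a_F) = 378.085 / 11.200 = 33.758 m while braking, for a total of 33.055 + 33.758 = 66.813 m.
Since a_F ≤ a_L and the follower starts braking later, the follower is never slower than the leader, so the closest approach is when both have stopped.
Minimum gap = 66.813 − 33.758 = 33.055 m.

Minimum gap ≈ 33 m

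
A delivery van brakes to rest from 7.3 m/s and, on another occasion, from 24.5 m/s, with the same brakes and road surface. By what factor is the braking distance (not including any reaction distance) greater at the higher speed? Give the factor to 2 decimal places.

Braking distance d = v²/(2a), so with a fixed, d ∝ v².
Factor = (24.5/7.3)² = 3.3562² = 11.2641.

Factor ≈ 11.26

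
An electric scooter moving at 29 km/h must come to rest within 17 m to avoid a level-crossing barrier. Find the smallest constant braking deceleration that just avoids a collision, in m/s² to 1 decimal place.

29 km/h ÷ 3.6 = 8.0556 m/s.
v² = 2a·d ⇒ a = v²/(2d) = 8.0556² / (2 × 17.000) = 64.893 / 34.000 = 1.9086 m/s².

Required deceleration ≈ 1.9 m/s²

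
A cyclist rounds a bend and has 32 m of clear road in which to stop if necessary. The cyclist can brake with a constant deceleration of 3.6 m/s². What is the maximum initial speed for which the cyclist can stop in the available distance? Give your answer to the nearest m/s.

v²/(2a) = d ⇒ v = √(2 × 3.600 × 32) = √230.40 = 15.1789 m/s.

Maximum speed ≈ 15 m/s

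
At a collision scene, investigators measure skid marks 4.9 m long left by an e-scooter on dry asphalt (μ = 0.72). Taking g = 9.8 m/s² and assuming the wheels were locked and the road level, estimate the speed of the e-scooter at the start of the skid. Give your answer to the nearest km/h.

Initial speed ≈ 30 km/h

Deceleration a = μg = 0.72 × 9.8 = 7.056 m/s².
v = √(2a·d) = √(2 × 7.056 × 4.9) = √69.149 = 8.3156 m/s.
= 8.3156 × 3.6 = 29.936 km/h.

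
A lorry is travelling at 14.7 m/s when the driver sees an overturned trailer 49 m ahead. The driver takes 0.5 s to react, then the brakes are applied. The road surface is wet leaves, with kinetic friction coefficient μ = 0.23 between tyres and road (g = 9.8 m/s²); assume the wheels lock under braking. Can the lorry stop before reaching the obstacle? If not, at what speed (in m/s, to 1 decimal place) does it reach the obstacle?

a = μg = 0.23 × 9.8 = 2.254 m/s².
Reaction distance = 14.7000 × 0.5 = 7.350 m.
Braking distance needed to stop: v²/(2a) = 216.090 / 4.508 = 47.935 m, so total needed = 7.350 + 47.935 = 55.285 m > 49 m — it cannot stop.
Distance remaining when braking begins: 49 − 7.350 = 41.650 m.
v² = v₀² − 2a·d = 216.090 − 2 × 2.254 × 41.650 = 28.332 m²/s².
v = √28.332 = 5.323 m/s.

No — it strikes the obstacle at 5.3 m/s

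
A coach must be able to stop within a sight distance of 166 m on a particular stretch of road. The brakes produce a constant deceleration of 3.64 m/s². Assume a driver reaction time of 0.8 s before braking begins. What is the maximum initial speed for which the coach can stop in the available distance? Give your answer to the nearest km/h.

Stopping distance: v·t_r + v²/(2a) = 166 with t_r = 0.8 s and a = 3.640 m/s².
So v² + 5.824 v − 1208.48 = 0.
Positive root: v = −a·t_r + √((a·t_r)² + 2a·d) = −2.912 + √(8.480 + 1208.48) = 31.9730 m/s.
31.9730 m/s × 3.6 = 115.103 km/h.

Maximum speed ≈ 115 km/h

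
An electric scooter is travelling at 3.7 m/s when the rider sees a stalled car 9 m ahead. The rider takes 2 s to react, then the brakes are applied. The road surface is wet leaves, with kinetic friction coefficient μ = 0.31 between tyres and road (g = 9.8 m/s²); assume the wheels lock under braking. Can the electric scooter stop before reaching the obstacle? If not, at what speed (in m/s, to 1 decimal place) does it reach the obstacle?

a = μg = 0.31 × 9.8 = 3.038 m/s².
Reaction distance = 3.7000 × 2 = 7.400 m.
Braking distance needed to stop: v²/(2a) = 13.690 / 6.076 = 2.253 m, so total needed = 7.400 + 2.253 = 9.653 m > 9 m — it cannot stop.
Distance remaining when braking begins: 9 − 7.400 = 1.600 m.
v² = v₀² − 2a·d = 13.690 − 2 × 3.038 × 1.600 = 3.968 m²/s².
v = √3.968 = 1.992 m/s.

No — it strikes the obstacle at 2.0 m/s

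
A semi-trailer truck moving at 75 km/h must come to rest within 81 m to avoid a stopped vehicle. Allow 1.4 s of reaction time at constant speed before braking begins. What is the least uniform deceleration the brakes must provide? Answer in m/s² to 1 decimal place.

Required deceleration ≈ 4.2 m/s²

75 km/h ÷ 3.6 = 20.8333 m/s.
Distance covered during reaction = 20.8333 × 1.4 = 29.167 m.
Distance available for braking: 81 − 29.167 = 51.833 m.
v² = 2a·d ⇒ a = v²/(2d) = 20.8333² / (2 × 51.833) = 434.026 / 103.666 = 4.1868 m/s².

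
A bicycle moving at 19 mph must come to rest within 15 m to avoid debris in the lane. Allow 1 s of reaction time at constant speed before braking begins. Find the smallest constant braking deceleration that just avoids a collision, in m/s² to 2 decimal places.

Required deceleration ≈ 5.54 m/s²

19 mph × 0.44704 = 8.4938 m/s.
Distance covered during reaction = 8.4938 × 1 = 8.494 m.
Distance available for braking: 15 − 8.494 = 6.506 m.
v² = 2a·d ⇒ a = v²/(2d) = 8.4938² / (2 × 6.506) = 72.145 / 13.012 = 5.5445 m/s².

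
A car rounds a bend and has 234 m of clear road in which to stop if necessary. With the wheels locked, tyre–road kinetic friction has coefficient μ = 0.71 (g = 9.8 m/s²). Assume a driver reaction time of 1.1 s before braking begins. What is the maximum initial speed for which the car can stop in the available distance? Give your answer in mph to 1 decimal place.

a = μg = 0.71 × 9.8 = 6.958 m/s².
Stopping distance: v·t_r + v²/(2a) = 234 with t_r = 1.1 s and a = 6.958 m/s².
So v² + 15.308 v − 3256.34 = 0.
Positive root: v = −a·t_r + √((a·t_r)² + 2a·d) = −7.654 + √(58.584 + 3256.34) = 49.9214 m/s.
49.9214 m/s ÷ 0.44704 = 111.671 mph.

Maximum speed ≈ 111.7 mph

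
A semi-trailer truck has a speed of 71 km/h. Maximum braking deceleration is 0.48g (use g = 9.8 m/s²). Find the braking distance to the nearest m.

Braking distance ≈ 41 m

71 km/h ÷ 3.6 = 19.7222 m/s.
a = 0.48 × 9.8 = 4.704 m/s².
Braking distance = v²/(2a) = 19.7222² / (2 × 4.704) = 388.965 / 9.408 = 41.344 m.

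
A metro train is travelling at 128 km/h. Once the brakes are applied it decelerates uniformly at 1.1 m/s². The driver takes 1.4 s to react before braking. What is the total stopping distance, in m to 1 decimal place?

128 km/h ÷ 3.6 = 35.5556 m/s.
Reaction distance = v·t_r = 35.5556 × 1.4 = 49.778 m.
Braking distance = v²/(2a) = 35.5556² / (2 × 1.100) = 1264.201 / 2.200 = 574.637 m.
Total = 49.778 + 574.637 = 624.415 m.

Total stopping distance ≈ 624.4 m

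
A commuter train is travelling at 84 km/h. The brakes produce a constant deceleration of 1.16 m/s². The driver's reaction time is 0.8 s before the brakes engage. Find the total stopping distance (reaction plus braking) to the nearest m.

84 km/h ÷ 3.6 = 23.3333 m/s.
Reaction distance = v·t_r = 23.3333 × 0.8 = 18.667 m.
Braking distance = v²/(2a) = 23.3333² / (2 × 1.160) = 544.443 / 2.320 = 234.674 m.
Total = 18.667 + 234.674 = 253.341 m.

Total stopping distance ≈ 253 m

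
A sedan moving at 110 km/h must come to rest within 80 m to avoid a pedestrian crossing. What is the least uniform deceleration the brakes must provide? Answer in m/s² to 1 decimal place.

Required deceleration ≈ 5.8 m/s²

110 km/h ÷ 3.6 = 30.5556 m/s.
v² = 2a·d ⇒ a = v²/(2d) = 30.5556² / (2 × 80.000) = 933.645 / 160.000 = 5.8353 m/s².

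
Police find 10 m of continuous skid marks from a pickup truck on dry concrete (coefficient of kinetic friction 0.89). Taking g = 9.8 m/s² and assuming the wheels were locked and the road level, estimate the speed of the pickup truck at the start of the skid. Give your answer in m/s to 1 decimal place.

Initial speed ≈ 13.2 m/s

Deceleration a = μg = 0.89 × 9.8 = 8.722 m/s².
v = √(2a·d) = √(2 × 8.722 × 10) = √174.440 = 13.2076 m/s.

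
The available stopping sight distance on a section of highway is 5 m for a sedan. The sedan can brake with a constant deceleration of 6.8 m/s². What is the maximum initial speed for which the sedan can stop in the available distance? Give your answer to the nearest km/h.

v²/(2a) = d ⇒ v = √(2 × 6.800 × 5) = √68.00 = 8.2462 m/s.
8.2462 m/s × 3.6 = 29.686 km/h.

Maximum speed ≈ 30 km/h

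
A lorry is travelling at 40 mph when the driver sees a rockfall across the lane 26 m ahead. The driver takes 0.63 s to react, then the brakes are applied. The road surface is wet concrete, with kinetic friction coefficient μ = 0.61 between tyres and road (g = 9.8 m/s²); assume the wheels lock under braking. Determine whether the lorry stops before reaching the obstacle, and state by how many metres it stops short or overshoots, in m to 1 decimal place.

40 mph × 0.44704 = 17.8816 m/s.
a = μg = 0.61 × 9.8 = 5.978 m/s².
Reaction distance = 17.8816 × 0.63 = 11.265 m.
Braking distance = v²/(2a) = 319.752 / 11.956 = 26.744 m.
Total stopping distance = 11.265 + 26.744 = 38.009 m, vs 26 m available — it cannot stop in time and overshoots by 38.009 − 26 = 12.009 m.

No — it overshoots by 12.0 m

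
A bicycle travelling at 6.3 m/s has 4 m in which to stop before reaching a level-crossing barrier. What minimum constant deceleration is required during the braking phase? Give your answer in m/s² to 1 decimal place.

v² = 2a·d ⇒ a = v²/(2d) = 6.3000² / (2 × 4.000) = 39.690 / 8.000 = 4.9612 m/s².

Required deceleration ≈ 5.0 m/s²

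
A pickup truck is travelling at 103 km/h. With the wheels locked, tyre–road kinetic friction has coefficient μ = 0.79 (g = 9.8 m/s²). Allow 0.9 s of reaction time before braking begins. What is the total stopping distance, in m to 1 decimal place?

Total stopping distance ≈ 78.6 m

103 km/h ÷ 3.6 = 28.6111 m/s.
a = μg = 0.79 × 9.8 = 7.742 m/s².
Reaction distance = v·t_r = 28.6111 × 0.9 = 25.750 m.
Braking distance = v²/(2a) = 28.6111² / (2 × 7.742) = 818.595 / 15.484 = 52.867 m.
Total = 25.750 + 52.867 = 78.617 m.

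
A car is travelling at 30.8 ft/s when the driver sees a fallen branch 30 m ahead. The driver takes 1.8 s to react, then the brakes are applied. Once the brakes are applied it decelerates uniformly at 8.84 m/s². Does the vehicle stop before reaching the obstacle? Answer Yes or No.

Yes

30.8 ft/s × 0.3048 = 9.3878 m/s.
Reaction distance = 9.3878 × 1.8 = 16.898 m.
Braking distance = v²/(2a) = 88.131 / 17.680 = 4.985 m.
Total stopping distance = 16.898 + 4.985 = 21.883 m, vs 30 m available — it stops with 30 − 21.883 = 8.117 m to spare.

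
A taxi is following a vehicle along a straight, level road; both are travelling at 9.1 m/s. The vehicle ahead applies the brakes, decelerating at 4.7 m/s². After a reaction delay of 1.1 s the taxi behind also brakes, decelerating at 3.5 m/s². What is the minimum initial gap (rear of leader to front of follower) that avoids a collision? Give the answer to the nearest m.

Leader travels v²/(2a_L) = 82.810 / 9.400 = 8.810 m before stopping.
Follower covers v·t_r = 9.1000 × 1.1 = 10.010 m while reacting, then v²/(2a_F) = 82.810 / 7.000 = 11.830 m while braking, for a total of 10.010 + 11.830 = 21.840 m.
Since a_F ≤ a_L and the follower starts braking later, the follower is never slower than the leader, so the closest approach is when both have stopped.
Minimum gap = 21.840 − 8.810 = 13.030 m.

Minimum gap ≈ 13 m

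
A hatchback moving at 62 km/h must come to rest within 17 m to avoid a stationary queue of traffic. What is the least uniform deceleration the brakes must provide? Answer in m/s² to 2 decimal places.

Required deceleration ≈ 8.72 m/s²

62 km/h ÷ 3.6 = 17.2222 m/s.
v² = 2a·d ⇒ a = v²/(2d) = 17.2222² / (2 × 17.000) = 296.604 / 34.000 = 8.7236 m/s².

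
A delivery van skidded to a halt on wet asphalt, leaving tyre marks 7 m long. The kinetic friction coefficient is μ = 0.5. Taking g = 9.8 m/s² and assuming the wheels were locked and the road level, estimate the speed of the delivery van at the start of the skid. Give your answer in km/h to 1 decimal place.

Initial speed ≈ 29.8 km/h

Deceleration a = μg = 0.5 × 9.8 = 4.900 m/s².
v = √(2a·d) = √(2 × 4.900 × 7) = √68.600 = 8.2825 m/s.
= 8.2825 × 3.6 = 29.817 km/h.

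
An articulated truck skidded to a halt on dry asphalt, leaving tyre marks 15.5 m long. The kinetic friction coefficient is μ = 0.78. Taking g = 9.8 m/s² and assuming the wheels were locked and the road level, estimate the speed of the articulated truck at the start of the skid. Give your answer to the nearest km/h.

Initial speed ≈ 55 km/h

Deceleration a = μg = 0.78 × 9.8 = 7.644 m/s².
v = √(2a·d) = √(2 × 7.644 × 15.5) = √236.964 = 15.3936 m/s.
= 15.3936 × 3.6 = 55.417 km/h.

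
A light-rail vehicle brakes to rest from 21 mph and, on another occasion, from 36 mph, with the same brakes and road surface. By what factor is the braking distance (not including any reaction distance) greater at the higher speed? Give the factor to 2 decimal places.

Braking distance d = v²/(2a), so with a fixed, d ∝ v².
Factor = (36/21)² = 1.7143² = 2.9388.

Factor ≈ 2.94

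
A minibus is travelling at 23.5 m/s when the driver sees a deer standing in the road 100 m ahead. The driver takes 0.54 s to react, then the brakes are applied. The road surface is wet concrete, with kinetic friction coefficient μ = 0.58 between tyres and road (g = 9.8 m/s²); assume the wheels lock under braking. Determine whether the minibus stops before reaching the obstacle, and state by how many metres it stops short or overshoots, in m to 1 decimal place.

Yes — it stops 38.7 m short of the obstacle

a = μg = 0.58 × 9.8 = 5.684 m/s².
Reaction distance = 23.5000 × 0.54 = 12.690 m.
Braking distance = v²/(2a) = 552.250 / 11.368 = 48.579 m.
Total stopping distance = 12.690 + 48.579 = 61.269 m, vs 100 m available — it stops with 100 − 61.269 = 38.731 m to spare.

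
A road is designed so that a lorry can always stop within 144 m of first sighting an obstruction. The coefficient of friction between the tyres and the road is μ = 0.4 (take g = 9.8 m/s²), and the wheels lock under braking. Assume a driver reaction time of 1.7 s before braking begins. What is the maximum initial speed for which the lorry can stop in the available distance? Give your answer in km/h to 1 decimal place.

a = μg = 0.4 × 9.8 = 3.920 m/s².
Stopping distance: v·t_r + v²/(2a) = 144 with t_r = 1.7 s and a = 3.920 m/s².
So v² + 13.328 v − 1128.96 = 0.
Positive root: v = −a·t_r + √((a·t_r)² + 2a·d) = −6.664 + √(44.409 + 1128.96) = 27.5905 m/s.
27.5905 m/s × 3.6 = 99.326 km/h.

Maximum speed ≈ 99.3 km/h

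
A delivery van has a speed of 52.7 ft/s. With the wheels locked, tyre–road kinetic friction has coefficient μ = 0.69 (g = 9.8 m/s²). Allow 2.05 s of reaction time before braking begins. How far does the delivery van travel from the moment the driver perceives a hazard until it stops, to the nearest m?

52.7 ft/s × 0.3048 = 16.0630 m/s.
a = μg = 0.69 × 9.8 = 6.762 m/s².
Reaction distance = v·t_r = 16.0630 × 2.05 = 32.929 m.
Braking distance = v²/(2a) = 16.0630² / (2 × 6.762) = 258.020 / 13.524 = 19.079 m.
Total = 32.929 + 19.079 = 52.008 m.

Total stopping distance ≈ 52 m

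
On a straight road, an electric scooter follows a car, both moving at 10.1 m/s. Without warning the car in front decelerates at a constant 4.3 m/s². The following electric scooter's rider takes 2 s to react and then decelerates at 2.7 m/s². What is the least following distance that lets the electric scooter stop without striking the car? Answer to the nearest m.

Minimum gap ≈ 27 m

Leader travels v²/(2a_L) = 102.010 / 8.600 = 11.862 m before stopping.
Follower covers v·t_r = 10.1000 × 2 = 20.200 m while reacting, then v²/(2a_F) = 102.010 / 5.400 = 18.891 m while braking, for a total of 20.200 + 18.891 = 39.091 m.
Since a_F ≤ a_L and the follower starts braking later, the follower is never slower than the leader, so the closest approach is when both have stopped.
Minimum gap = 39.091 − 11.862 = 27.229 m.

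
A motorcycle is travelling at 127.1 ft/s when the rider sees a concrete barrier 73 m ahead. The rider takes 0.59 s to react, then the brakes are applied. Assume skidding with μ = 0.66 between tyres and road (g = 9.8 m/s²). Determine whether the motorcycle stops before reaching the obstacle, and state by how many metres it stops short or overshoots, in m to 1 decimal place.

No — it overshoots by 65.9 m

127.1 ft/s × 0.3048 = 38.7401 m/s.
a = μg = 0.66 × 9.8 = 6.468 m/s².
Reaction distance = 38.7401 × 0.59 = 22.857 m.
Braking distance = v²/(2a) = 1500.795 / 12.936 = 116.017 m.
Total stopping distance = 22.857 + 116.017 = 138.874 m, vs 73 m available — it cannot stop in time and overshoots by 138.874 − 73 = 65.874 m.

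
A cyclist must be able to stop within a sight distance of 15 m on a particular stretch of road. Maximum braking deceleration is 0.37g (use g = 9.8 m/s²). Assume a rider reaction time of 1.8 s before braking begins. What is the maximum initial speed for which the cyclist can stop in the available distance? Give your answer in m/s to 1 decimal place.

Maximum speed ≈ 5.8 m/s

a = 0.37 × 9.8 = 3.626 m/s².
Stopping distance: v·t_r + v²/(2a) = 15 with t_r = 1.8 s and a = 3.626 m/s².
So v² + 13.054 v − 108.78 = 0.
Positive root: v = −a·t_r + √((a·t_r)² + 2a·d) = −6.527 + √(42.602 + 108.78) = 5.7767 m/s.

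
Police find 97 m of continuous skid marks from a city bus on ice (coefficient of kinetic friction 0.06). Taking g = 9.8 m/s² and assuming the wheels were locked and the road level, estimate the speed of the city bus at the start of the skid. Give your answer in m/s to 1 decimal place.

Deceleration a = μg = 0.06 × 9.8 = 0.588 m/s².
v = √(2a·d) = √(2 × 0.588 × 97) = √114.072 = 10.6804 m/s.

Initial speed ≈ 10.7 m/s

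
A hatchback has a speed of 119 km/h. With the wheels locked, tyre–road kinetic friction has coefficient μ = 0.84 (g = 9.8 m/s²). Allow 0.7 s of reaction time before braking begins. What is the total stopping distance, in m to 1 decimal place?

119 km/h ÷ 3.6 = 33.0556 m/s.
a = μg = 0.84 × 9.8 = 8.232 m/s².
Reaction distance = v·t_r = 33.0556 × 0.7 = 23.139 m.
Braking distance = v²/(2a) = 33.0556² / (2 × 8.232) = 1092.673 / 16.464 = 66.367 m.
Total = 23.139 + 66.367 = 89.506 m.

Total stopping distance ≈ 89.5 m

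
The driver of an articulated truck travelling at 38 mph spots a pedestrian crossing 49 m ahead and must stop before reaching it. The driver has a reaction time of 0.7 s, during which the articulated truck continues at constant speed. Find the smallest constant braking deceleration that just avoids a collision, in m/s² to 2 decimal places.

Required deceleration ≈ 3.89 m/s²

38 mph × 0.44704 = 16.9875 m/s.
Distance covered during reaction = 16.9875 × 0.7 = 11.891 m.
Distance available for braking: 49 − 11.891 = 37.109 m.
v² = 2a·d ⇒ a = v²/(2d) = 16.9875² / (2 × 37.109) = 288.575 / 74.218 = 3.8882 m/s².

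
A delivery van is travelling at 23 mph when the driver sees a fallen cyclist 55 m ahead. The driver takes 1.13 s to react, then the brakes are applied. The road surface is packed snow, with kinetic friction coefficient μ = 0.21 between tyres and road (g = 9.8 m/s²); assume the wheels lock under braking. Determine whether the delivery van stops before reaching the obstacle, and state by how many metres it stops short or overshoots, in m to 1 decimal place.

Yes — it stops 17.7 m short of the obstacle

23 mph × 0.44704 = 10.2819 m/s.
a = μg = 0.21 × 9.8 = 2.058 m/s².
Reaction distance = 10.2819 × 1.13 = 11.619 m.
Braking distance = v²/(2a) = 105.717 / 4.116 = 25.684 m.
Total stopping distance = 11.619 + 25.684 = 37.303 m, vs 55 m available — it stops with 55 − 37.303 = 17.697 m to spare.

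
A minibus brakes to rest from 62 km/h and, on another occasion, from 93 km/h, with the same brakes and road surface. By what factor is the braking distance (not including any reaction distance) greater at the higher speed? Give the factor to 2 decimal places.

Braking distance d = v²/(2a), so with a fixed, d ∝ v².
Factor = (93/62)² = 1.5000² = 2.2500.

Factor ≈ 2.25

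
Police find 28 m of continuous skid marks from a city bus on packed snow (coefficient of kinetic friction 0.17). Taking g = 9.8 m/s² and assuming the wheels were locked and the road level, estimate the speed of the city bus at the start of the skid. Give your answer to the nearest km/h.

Initial speed ≈ 35 km/h

Deceleration a = μg = 0.17 × 9.8 = 1.666 m/s².
v = √(2a·d) = √(2 × 1.666 × 28) = √93.296 = 9.6590 m/s.
= 9.6590 × 3.6 = 34.772 km/h.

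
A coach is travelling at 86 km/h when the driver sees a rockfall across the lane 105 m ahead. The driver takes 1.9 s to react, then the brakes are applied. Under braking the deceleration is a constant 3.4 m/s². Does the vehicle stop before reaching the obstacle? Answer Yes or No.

86 km/h ÷ 3.6 = 23.8889 m/s.
Reaction distance = 23.8889 × 1.9 = 45.389 m.
Braking distance = v²/(2a) = 570.680 / 6.800 = 83.924 m.
Total stopping distance = 45.389 + 83.924 = 129.313 m, vs 105 m available — it cannot stop in time and overshoots by 129.313 − 105 = 24.313 m.

No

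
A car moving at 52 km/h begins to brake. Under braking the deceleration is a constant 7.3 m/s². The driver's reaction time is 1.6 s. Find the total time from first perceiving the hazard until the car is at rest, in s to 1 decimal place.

52 km/h ÷ 3.6 = 14.4444 m/s.
Braking time = v/a = 14.4444 / 7.300 = 1.979 s.
Total = 1.6 + 1.979 = 3.579 s.

Total time ≈ 3.6 s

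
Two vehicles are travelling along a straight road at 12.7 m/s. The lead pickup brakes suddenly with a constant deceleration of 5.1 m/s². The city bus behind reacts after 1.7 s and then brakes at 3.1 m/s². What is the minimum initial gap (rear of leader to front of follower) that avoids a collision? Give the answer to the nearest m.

Minimum gap ≈ 32 m

Leader travels v²/(2a_L) = 161.290 / 10.200 = 15.813 m before stopping.
Follower covers v·t_r = 12.7000 × 1.7 = 21.590 m while reacting, then v²/(2a_F) = 161.290 / 6.200 = 26.015 m while braking, for a total of 21.590 + 26.015 = 47.605 m.
Since a_F ≤ a_L and the follower starts braking later, the follower is never slower than the leader, so the closest approach is when both have stopped.
Minimum gap = 47.605 − 15.813 = 31.792 m.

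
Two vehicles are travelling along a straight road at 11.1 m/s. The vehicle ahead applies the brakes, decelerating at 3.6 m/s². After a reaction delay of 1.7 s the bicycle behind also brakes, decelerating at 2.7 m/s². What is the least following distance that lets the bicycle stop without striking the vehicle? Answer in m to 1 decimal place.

Leader travels v²/(2a_L) = 123.210 / 7.200 = 17.112 m before stopping.
Follower covers v·t_r = 11.1000 × 1.7 = 18.870 m while reacting, then v²/(2a_F) = 123.210 / 5.400 = 22.817 m while braking, for a total of 18.870 + 22.817 = 41.687 m.
Since a_F ≤ a_L and the follower starts braking later, the follower is never slower than the leader, so the closest approach is when both have stopped.
Minimum gap = 41.687 − 17.112 = 24.575 m.

Minimum gap ≈ 24.6 m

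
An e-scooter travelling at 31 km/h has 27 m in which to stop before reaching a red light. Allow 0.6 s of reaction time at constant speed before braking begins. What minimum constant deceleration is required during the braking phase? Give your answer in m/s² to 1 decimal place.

Required deceleration ≈ 1.7 m/s²

31 km/h ÷ 3.6 = 8.6111 m/s.
Distance covered during reaction = 8.6111 × 0.6 = 5.167 m.
Distance available for braking: 27 − 5.167 = 21.833 m.
v² = 2a·d ⇒ a = v²/(2d) = 8.6111² / (2 × 21.833) = 74.151 / 43.666 = 1.6981 m/s².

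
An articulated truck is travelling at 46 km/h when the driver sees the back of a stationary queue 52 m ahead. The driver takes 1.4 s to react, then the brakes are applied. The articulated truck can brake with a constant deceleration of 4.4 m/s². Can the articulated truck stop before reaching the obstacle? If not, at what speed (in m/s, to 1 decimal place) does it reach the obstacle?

46 km/h ÷ 3.6 = 12.7778 m/s.
Reaction distance = 12.7778 × 1.4 = 17.889 m.
Braking distance = v²/(2a) = 163.272 / 8.800 = 18.554 m.
Total stopping distance = 17.889 + 18.554 = 36.443 m, vs 52 m available — it stops with 52 − 36.443 = 15.557 m to spare.

Yes — it stops about 15.6 m short of the obstacle, so it never reaches it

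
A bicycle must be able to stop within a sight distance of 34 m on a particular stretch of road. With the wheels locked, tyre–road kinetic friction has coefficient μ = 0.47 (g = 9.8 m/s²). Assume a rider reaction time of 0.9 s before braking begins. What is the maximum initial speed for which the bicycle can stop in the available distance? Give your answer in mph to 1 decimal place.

a = μg = 0.47 × 9.8 = 4.606 m/s².
Stopping distance: v·t_r + v²/(2a) = 34 with t_r = 0.9 s and a = 4.606 m/s².
So v² + 8.291 v − 313.21 = 0.
Positive root: v = −a·t_r + √((a·t_r)² + 2a·d) = −4.145 + √(17.181 + 313.21) = 14.0317 m/s.
14.0317 m/s ÷ 0.44704 = 31.388 mph.

Maximum speed ≈ 31.4 mph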